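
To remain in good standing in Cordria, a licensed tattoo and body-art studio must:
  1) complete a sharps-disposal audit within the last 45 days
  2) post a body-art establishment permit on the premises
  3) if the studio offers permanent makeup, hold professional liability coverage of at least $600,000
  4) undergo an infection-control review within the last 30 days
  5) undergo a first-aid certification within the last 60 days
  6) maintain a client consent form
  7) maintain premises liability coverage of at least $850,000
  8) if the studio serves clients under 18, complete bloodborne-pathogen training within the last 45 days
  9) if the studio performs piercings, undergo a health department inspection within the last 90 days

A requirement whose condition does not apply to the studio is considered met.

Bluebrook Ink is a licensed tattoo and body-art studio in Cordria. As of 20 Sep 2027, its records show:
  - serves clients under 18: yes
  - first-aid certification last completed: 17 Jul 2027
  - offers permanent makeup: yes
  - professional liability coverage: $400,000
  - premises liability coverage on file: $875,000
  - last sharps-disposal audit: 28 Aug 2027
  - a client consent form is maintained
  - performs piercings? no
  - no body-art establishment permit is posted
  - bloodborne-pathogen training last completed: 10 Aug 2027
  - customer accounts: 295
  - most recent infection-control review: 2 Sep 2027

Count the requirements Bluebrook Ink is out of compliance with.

1. sharps-disposal audit 23 days ago vs limit 45 → met
2. body-art establishment permit absent → not met
3. condition 'offers permanent makeup' holds; professional liability coverage $400,000 < $600,000 → not met
4. infection-control review 18 days ago vs limit 30 → met
5. first-aid certification 65 days ago vs limit 60 → not met
6. client consent form present → met
7. premises liability coverage $875,000 ≥ $850,000 → met
8. condition 'serves clients under 18' holds; bloodborne-pathogen training 41 days ago vs limit 45 → met
9. condition 'performs piercings' does not hold → requirement n/a → met
Not met: 3 of 9

3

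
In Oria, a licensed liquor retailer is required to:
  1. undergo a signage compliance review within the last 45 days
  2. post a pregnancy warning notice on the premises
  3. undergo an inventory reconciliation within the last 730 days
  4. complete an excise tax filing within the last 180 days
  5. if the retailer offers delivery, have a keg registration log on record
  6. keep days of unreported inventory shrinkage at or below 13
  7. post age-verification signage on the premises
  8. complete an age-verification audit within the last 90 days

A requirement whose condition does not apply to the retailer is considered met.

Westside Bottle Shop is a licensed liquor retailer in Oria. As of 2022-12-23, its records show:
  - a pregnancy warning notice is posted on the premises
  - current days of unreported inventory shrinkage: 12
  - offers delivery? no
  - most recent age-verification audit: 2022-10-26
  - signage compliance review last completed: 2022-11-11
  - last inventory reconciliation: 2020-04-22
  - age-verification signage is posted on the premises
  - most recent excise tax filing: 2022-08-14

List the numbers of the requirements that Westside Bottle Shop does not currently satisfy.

3

1. signage compliance review 42 days ago vs limit 45 → met
2. pregnancy warning notice present → met
3. inventory reconciliation 975 days ago vs limit 730 → not met
4. excise tax filing 131 days ago vs limit 180 → met
5. condition 'offers delivery' does not hold → requirement n/a → met
6. days of unreported inventory shrinkage 12 ≤ 13 → met
7. age-verification signage present → met
8. age-verification audit 58 days ago vs limit 90 → met
Not met: 3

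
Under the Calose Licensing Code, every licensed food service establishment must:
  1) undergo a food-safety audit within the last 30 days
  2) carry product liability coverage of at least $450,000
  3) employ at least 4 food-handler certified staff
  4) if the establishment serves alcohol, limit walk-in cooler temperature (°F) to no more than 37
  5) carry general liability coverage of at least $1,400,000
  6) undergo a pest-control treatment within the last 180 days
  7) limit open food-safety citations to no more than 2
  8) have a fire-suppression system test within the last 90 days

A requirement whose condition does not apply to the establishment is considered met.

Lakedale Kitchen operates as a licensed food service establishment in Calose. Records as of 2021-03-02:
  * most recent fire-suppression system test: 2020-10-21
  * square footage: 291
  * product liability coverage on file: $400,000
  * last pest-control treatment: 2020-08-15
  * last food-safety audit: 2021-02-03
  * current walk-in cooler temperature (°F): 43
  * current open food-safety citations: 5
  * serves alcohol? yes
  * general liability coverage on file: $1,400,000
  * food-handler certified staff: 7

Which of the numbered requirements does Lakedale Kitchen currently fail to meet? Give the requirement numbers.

1. food-safety audit 27 days ago vs limit 30 → met
2. product liability coverage $400,000 < $450,000 → not met
3. food-handler certified staff 7 ≥ 4 → met
4. condition 'serves alcohol' holds; walk-in cooler temperature (°F) 43 > 37 → not met
5. general liability coverage $1,400,000 ≥ $1,400,000 → met
6. pest-control treatment 199 days ago vs limit 180 → not met
7. open food-safety citations 5 > 2 → not met
8. fire-suppression system test 132 days ago vs limit 90 → not met
Not met: 2, 4, 6, 7, 8

2, 4, 6, 7, 8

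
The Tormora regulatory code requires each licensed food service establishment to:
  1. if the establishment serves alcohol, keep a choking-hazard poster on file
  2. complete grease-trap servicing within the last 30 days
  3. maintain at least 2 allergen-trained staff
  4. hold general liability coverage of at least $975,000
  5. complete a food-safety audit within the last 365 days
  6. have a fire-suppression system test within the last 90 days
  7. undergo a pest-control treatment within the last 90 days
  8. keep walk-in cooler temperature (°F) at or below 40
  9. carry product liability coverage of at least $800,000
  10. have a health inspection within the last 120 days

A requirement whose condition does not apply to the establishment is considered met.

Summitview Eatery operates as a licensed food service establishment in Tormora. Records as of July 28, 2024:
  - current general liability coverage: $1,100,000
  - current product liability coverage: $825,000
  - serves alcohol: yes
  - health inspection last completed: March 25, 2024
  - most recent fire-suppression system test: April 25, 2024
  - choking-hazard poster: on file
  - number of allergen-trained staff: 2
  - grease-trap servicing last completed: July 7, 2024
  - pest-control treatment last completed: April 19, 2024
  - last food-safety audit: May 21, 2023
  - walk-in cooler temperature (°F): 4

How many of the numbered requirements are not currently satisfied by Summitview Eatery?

4

1. condition 'serves alcohol' holds; choking-hazard poster present → met
2. grease-trap servicing 21 days ago vs limit 30 → met
3. allergen-trained staff 2 ≥ 2 → met
4. general liability coverage $1,100,000 ≥ $975,000 → met
5. food-safety audit 434 days ago vs limit 365 → not met
6. fire-suppression system test 94 days ago vs limit 90 → not met
7. pest-control treatment 100 days ago vs limit 90 → not met
8. walk-in cooler temperature (°F) 4 ≤ 40 → met
9. product liability coverage $825,000 ≥ $800,000 → met
10. health inspection 125 days ago vs limit 120 → not met
Not met: 4 of 10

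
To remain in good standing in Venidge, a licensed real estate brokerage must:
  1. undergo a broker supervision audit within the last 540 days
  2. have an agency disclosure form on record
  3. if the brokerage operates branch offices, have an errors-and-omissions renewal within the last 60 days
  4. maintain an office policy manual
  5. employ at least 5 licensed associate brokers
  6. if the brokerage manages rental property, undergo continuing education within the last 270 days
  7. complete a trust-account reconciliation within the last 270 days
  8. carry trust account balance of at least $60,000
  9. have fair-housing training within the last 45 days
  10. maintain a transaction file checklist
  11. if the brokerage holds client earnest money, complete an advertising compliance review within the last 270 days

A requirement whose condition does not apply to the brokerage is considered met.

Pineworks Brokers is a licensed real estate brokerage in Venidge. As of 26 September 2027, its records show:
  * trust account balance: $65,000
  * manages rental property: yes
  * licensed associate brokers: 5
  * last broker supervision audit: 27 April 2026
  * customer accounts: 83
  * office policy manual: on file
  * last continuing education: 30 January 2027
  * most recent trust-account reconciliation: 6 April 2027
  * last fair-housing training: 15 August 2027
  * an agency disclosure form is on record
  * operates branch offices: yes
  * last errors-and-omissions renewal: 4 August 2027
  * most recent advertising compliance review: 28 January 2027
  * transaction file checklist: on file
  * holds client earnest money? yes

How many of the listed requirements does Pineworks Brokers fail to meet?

1. broker supervision audit 517 days ago vs limit 540 → met
2. agency disclosure form present → met
3. condition 'operates branch offices' holds; errors-and-omissions renewal 53 days ago vs limit 60 → met
4. office policy manual present → met
5. licensed associate brokers 5 ≥ 5 → met
6. condition 'manages rental property' holds; continuing education 239 days ago vs limit 270 → met
7. trust-account reconciliation 173 days ago vs limit 270 → met
8. trust account balance $65,000 ≥ $60,000 → met
9. fair-housing training 42 days ago vs limit 45 → met
10. transaction file checklist present → met
11. condition 'holds client earnest money' holds; advertising compliance review 241 days ago vs limit 270 → met
Not met: 0 of 11

0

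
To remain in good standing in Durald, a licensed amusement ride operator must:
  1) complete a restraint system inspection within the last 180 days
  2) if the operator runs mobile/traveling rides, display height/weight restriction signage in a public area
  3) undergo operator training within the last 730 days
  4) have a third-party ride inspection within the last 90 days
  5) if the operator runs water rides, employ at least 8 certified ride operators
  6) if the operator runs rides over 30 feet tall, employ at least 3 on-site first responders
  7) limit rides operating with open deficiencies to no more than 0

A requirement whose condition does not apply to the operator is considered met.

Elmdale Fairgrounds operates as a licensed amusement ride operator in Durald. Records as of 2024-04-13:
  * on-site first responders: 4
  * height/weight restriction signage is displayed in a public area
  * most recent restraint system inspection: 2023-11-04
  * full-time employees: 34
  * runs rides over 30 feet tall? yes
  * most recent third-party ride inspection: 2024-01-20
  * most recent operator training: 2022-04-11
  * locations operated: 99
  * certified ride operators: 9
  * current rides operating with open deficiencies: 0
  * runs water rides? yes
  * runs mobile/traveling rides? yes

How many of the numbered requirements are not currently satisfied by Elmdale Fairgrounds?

1. restraint system inspection 161 days ago vs limit 180 → met
2. condition 'runs mobile/traveling rides' holds; height/weight restriction signage present → met
3. operator training 733 days ago vs limit 730 → not met
4. third-party ride inspection 84 days ago vs limit 90 → met
5. condition 'runs water rides' holds; certified ride operators 9 ≥ 8 → met
6. condition 'runs rides over 30 feet tall' holds; on-site first responders 4 ≥ 3 → met
7. rides operating with open deficiencies 0 ≤ 0 → met
Not met: 1 of 7

1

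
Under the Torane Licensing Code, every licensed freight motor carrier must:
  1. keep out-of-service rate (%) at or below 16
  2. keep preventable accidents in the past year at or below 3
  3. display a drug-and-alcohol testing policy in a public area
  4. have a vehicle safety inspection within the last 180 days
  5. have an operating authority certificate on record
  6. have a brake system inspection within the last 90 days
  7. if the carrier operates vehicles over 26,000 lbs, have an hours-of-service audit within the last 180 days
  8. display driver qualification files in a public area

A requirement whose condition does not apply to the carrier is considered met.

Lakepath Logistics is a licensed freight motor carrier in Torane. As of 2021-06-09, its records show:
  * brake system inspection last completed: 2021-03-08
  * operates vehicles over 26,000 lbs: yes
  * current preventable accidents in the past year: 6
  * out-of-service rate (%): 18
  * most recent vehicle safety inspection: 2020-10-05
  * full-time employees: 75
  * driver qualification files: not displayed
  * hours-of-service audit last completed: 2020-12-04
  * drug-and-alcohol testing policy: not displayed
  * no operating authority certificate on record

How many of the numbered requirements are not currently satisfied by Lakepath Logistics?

8

1. out-of-service rate (%) 18 > 16 → not met
2. preventable accidents in the past year 6 > 3 → not met
3. drug-and-alcohol testing policy absent → not met
4. vehicle safety inspection 247 days ago vs limit 180 → not met
5. operating authority certificate absent → not met
6. brake system inspection 93 days ago vs limit 90 → not met
7. condition 'operates vehicles over 26,000 lbs' holds; hours-of-service audit 187 days ago vs limit 180 → not met
8. driver qualification files absent → not met
Not met: 8 of 8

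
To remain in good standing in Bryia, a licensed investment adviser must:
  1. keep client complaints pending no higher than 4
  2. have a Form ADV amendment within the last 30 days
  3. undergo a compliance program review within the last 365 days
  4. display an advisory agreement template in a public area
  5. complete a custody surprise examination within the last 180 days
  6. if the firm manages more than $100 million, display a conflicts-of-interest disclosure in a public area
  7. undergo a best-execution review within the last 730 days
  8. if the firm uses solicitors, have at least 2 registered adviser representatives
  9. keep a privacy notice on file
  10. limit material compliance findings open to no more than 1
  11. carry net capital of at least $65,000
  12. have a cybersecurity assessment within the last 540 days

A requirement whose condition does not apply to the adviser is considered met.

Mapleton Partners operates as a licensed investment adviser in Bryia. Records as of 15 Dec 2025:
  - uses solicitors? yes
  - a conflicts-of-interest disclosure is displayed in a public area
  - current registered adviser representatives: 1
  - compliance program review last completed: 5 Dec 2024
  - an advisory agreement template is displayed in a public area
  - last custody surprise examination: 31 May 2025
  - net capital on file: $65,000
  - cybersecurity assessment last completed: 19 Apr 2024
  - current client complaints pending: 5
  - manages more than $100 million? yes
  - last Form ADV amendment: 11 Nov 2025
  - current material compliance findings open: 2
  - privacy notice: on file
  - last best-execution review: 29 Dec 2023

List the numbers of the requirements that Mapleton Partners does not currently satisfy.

1, 2, 3, 5, 8, 10, 12

1. client complaints pending 5 > 4 → not met
2. Form ADV amendment 34 days ago vs limit 30 → not met
3. compliance program review 375 days ago vs limit 365 → not met
4. advisory agreement template present → met
5. custody surprise examination 198 days ago vs limit 180 → not met
6. condition 'manages more than $100 million' holds; conflicts-of-interest disclosure present → met
7. best-execution review 717 days ago vs limit 730 → met
8. condition 'uses solicitors' holds; registered adviser representatives 1 < 2 → not met
9. privacy notice present → met
10. material compliance findings open 2 > 1 → not met
11. net capital $65,000 ≥ $65,000 → met
12. cybersecurity assessment 605 days ago vs limit 540 → not met
Not met: 1, 2, 3, 5, 8, 10, 12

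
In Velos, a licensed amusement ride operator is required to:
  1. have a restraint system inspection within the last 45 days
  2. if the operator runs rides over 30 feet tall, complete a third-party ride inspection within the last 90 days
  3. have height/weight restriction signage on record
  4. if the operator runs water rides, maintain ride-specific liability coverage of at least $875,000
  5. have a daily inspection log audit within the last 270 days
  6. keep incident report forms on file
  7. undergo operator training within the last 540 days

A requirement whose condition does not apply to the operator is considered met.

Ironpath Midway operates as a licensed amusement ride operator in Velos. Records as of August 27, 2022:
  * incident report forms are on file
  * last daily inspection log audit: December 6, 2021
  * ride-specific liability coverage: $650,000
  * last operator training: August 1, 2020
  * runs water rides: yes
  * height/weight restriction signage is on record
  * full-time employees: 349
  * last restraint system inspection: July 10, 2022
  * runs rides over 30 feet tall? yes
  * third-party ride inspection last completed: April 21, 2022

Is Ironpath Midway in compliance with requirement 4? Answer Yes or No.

No

4. condition 'runs water rides' holds; ride-specific liability coverage $650,000 < $875,000 → not met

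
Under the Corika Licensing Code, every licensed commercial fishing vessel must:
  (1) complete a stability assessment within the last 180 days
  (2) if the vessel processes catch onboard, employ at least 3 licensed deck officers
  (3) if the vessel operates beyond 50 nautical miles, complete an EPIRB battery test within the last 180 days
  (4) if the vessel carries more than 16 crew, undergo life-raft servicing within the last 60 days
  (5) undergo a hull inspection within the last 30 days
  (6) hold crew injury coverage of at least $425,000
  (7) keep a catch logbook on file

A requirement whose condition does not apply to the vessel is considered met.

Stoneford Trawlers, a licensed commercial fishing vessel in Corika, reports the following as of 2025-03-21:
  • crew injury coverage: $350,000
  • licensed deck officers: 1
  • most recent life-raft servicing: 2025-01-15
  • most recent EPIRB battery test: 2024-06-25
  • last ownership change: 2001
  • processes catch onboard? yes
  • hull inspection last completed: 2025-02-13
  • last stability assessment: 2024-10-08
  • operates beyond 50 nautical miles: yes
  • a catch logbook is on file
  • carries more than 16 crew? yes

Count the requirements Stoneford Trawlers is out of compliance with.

5

1. stability assessment 164 days ago vs limit 180 → met
2. condition 'processes catch onboard' holds; licensed deck officers 1 < 3 → not met
3. condition 'operates beyond 50 nautical miles' holds; EPIRB battery test 269 days ago vs limit 180 → not met
4. condition 'carries more than 16 crew' holds; life-raft servicing 65 days ago vs limit 60 → not met
5. hull inspection 36 days ago vs limit 30 → not met
6. crew injury coverage $350,000 < $425,000 → not met
7. catch logbook present → met
Not met: 5 of 7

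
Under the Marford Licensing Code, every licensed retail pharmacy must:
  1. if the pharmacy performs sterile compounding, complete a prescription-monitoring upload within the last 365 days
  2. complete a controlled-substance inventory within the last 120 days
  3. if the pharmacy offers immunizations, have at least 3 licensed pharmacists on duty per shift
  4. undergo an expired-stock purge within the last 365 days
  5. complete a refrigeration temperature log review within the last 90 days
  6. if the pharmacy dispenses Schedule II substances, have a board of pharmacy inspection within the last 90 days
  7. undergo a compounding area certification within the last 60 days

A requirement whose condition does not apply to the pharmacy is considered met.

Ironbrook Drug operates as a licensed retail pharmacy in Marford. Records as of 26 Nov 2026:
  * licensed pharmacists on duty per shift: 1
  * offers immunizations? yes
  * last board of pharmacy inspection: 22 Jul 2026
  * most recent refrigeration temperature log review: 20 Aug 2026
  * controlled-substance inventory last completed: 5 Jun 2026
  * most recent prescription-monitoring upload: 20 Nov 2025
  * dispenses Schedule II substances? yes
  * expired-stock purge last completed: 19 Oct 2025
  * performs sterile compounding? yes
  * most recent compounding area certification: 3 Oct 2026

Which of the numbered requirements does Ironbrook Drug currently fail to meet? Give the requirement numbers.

1, 2, 3, 4, 5, 6

1. condition 'performs sterile compounding' holds; prescription-monitoring upload 371 days ago vs limit 365 → not met
2. controlled-substance inventory 174 days ago vs limit 120 → not met
3. condition 'offers immunizations' holds; licensed pharmacists on duty per shift 1 < 3 → not met
4. expired-stock purge 403 days ago vs limit 365 → not met
5. refrigeration temperature log review 98 days ago vs limit 90 → not met
6. condition 'dispenses Schedule II substances' holds; board of pharmacy inspection 127 days ago vs limit 90 → not met
7. compounding area certification 54 days ago vs limit 60 → met
Not met: 1, 2, 3, 4, 5, 6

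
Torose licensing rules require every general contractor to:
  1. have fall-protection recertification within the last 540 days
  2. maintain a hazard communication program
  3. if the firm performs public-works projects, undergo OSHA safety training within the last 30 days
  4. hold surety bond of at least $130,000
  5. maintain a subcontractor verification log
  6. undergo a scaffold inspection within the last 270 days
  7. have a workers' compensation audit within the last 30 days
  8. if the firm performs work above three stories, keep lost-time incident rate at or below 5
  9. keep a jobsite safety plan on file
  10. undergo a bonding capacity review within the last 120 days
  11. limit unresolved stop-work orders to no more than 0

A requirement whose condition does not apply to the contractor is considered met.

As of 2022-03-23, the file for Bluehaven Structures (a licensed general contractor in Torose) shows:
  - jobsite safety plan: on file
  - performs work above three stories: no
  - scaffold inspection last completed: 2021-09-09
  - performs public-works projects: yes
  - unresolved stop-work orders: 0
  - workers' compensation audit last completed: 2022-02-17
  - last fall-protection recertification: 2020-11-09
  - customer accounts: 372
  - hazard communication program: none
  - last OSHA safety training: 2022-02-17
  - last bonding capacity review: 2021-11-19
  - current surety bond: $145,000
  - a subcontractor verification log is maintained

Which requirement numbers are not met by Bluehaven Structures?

1. fall-protection recertification 499 days ago vs limit 540 → met
2. hazard communication program absent → not met
3. condition 'performs public-works projects' holds; OSHA safety training 34 days ago vs limit 30 → not met
4. surety bond $145,000 ≥ $130,000 → met
5. subcontractor verification log present → met
6. scaffold inspection 195 days ago vs limit 270 → met
7. workers' compensation audit 34 days ago vs limit 30 → not met
8. condition 'performs work above three stories' does not hold → requirement n/a → met
9. jobsite safety plan present → met
10. bonding capacity review 124 days ago vs limit 120 → not met
11. unresolved stop-work orders 0 ≤ 0 → met
Not met: 2, 3, 7, 10

2, 3, 7, 10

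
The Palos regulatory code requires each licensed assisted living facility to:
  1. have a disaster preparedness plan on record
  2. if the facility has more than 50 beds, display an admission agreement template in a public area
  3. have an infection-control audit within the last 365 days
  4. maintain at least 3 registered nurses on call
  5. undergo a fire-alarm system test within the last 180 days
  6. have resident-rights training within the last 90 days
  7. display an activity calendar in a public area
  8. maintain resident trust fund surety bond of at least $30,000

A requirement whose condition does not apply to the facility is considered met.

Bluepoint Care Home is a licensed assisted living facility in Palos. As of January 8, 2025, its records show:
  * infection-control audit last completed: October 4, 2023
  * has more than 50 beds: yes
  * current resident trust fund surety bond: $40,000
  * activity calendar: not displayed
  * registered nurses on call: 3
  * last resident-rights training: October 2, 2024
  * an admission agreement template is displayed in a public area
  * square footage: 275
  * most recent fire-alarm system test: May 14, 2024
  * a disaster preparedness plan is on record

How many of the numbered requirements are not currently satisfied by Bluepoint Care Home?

4

1. disaster preparedness plan present → met
2. condition 'has more than 50 beds' holds; admission agreement template present → met
3. infection-control audit 462 days ago vs limit 365 → not met
4. registered nurses on call 3 ≥ 3 → met
5. fire-alarm system test 239 days ago vs limit 180 → not met
6. resident-rights training 98 days ago vs limit 90 → not met
7. activity calendar absent → not met
8. resident trust fund surety bond $40,000 ≥ $30,000 → met
Not met: 4 of 8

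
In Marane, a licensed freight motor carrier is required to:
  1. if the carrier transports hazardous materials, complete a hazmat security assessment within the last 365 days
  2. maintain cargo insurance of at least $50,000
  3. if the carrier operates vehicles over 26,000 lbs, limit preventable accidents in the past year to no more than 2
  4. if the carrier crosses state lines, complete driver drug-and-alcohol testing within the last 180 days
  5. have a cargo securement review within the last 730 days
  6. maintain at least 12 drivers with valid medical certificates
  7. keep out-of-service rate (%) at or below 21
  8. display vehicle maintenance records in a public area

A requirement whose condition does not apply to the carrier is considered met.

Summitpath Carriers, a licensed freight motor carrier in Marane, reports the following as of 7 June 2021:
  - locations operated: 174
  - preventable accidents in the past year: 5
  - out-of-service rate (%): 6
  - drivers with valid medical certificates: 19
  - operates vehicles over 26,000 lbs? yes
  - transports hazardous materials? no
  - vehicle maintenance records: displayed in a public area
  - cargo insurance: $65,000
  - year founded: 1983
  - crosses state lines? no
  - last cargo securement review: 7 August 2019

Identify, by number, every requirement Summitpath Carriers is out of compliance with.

1. condition 'transports hazardous materials' does not hold → requirement n/a → met
2. cargo insurance $65,000 ≥ $50,000 → met
3. condition 'operates vehicles over 26,000 lbs' holds; preventable accidents in the past year 5 > 2 → not met
4. condition 'crosses state lines' does not hold → requirement n/a → met
5. cargo securement review 670 days ago vs limit 730 → met
6. drivers with valid medical certificates 19 ≥ 12 → met
7. out-of-service rate (%) 6 ≤ 21 → met
8. vehicle maintenance records present → met
Not met: 3

3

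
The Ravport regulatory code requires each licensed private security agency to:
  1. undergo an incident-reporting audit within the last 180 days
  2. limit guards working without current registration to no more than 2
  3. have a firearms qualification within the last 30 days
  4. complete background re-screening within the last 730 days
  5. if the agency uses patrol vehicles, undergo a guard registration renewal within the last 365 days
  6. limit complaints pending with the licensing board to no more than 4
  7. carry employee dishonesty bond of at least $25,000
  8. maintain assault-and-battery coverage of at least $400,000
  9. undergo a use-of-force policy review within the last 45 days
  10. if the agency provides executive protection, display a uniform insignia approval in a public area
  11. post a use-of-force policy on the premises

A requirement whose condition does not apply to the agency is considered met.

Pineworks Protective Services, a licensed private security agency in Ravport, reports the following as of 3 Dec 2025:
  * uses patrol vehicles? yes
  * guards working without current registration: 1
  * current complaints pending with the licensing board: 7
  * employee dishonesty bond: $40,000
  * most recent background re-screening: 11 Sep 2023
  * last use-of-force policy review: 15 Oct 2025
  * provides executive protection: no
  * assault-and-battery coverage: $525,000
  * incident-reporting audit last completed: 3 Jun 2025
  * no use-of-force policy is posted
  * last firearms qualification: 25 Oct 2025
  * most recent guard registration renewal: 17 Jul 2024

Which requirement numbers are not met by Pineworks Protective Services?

1. incident-reporting audit 183 days ago vs limit 180 → not met
2. guards working without current registration 1 ≤ 2 → met
3. firearms qualification 39 days ago vs limit 30 → not met
4. background re-screening 814 days ago vs limit 730 → not met
5. condition 'uses patrol vehicles' holds; guard registration renewal 504 days ago vs limit 365 → not met
6. complaints pending with the licensing board 7 > 4 → not met
7. employee dishonesty bond $40,000 ≥ $25,000 → met
8. assault-and-battery coverage $525,000 ≥ $400,000 → met
9. use-of-force policy review 49 days ago vs limit 45 → not met
10. condition 'provides executive protection' does not hold → requirement n/a → met
11. use-of-force policy absent → not met
Not met: 1, 3, 4, 5, 6, 9, 11

1, 3, 4, 5, 6, 9, 11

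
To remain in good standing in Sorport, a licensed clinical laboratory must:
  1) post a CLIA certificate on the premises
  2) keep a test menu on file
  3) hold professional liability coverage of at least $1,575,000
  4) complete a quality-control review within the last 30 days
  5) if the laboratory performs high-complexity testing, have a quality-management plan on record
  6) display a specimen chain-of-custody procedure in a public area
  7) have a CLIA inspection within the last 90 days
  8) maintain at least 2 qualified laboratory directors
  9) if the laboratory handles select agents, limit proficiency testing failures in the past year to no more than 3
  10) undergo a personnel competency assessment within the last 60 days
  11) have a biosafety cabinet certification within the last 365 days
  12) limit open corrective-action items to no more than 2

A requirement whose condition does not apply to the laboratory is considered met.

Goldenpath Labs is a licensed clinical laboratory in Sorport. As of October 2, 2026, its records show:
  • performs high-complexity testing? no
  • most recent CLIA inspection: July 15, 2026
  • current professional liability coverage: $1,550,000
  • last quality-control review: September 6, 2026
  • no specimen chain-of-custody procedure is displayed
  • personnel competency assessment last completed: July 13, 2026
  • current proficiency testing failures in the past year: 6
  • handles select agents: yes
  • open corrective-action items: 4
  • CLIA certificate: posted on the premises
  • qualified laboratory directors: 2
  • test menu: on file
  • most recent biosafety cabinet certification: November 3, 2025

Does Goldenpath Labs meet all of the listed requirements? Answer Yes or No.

1. CLIA certificate present → met
2. test menu present → met
3. professional liability coverage $1,550,000 < $1,575,000 → not met
4. quality-control review 26 days ago vs limit 30 → met
5. condition 'performs high-complexity testing' does not hold → requirement n/a → met
6. specimen chain-of-custody procedure absent → not met
7. CLIA inspection 79 days ago vs limit 90 → met
8. qualified laboratory directors 2 ≥ 2 → met
9. condition 'handles select agents' holds; proficiency testing failures in the past year 6 > 3 → not met
10. personnel competency assessment 81 days ago vs limit 60 → not met
11. biosafety cabinet certification 333 days ago vs limit 365 → met
12. open corrective-action items 4 > 2 → not met
Not met: 3, 6, 9, 10, 12

No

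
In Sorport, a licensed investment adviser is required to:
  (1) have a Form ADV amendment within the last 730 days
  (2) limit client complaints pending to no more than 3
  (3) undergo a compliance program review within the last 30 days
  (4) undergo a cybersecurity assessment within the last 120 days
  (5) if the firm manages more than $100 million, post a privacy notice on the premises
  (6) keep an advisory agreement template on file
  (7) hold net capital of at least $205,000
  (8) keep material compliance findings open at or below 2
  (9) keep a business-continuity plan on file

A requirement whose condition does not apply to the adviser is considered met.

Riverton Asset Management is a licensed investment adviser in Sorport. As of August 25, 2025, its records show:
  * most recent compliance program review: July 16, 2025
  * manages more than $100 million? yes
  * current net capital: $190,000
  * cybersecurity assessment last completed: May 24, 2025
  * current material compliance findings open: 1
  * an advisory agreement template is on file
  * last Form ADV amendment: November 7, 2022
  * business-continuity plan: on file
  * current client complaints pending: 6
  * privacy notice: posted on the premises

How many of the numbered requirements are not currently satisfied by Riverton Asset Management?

4

1. Form ADV amendment 1022 days ago vs limit 730 → not met
2. client complaints pending 6 > 3 → not met
3. compliance program review 40 days ago vs limit 30 → not met
4. cybersecurity assessment 93 days ago vs limit 120 → met
5. condition 'manages more than $100 million' holds; privacy notice present → met
6. advisory agreement template present → met
7. net capital $190,000 < $205,000 → not met
8. material compliance findings open 1 ≤ 2 → met
9. business-continuity plan present → met
Not met: 4 of 9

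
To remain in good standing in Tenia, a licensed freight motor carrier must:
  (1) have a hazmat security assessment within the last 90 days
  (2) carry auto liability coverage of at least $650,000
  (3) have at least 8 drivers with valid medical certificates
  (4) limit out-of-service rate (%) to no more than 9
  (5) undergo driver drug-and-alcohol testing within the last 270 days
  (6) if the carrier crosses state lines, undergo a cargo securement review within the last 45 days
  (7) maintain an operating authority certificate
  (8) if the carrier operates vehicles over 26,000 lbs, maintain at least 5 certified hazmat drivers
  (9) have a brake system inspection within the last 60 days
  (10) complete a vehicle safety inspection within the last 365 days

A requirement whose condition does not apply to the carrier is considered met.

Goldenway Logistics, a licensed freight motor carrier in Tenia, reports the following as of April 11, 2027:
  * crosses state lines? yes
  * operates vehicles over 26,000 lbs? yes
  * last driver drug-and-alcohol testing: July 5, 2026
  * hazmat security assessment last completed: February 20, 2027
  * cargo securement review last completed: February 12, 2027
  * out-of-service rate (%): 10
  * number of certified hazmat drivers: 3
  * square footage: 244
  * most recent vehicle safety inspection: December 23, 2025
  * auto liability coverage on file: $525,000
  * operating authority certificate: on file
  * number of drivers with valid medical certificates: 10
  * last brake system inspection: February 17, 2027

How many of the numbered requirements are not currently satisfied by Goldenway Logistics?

1. hazmat security assessment 50 days ago vs limit 90 → met
2. auto liability coverage $525,000 < $650,000 → not met
3. drivers with valid medical certificates 10 ≥ 8 → met
4. out-of-service rate (%) 10 > 9 → not met
5. driver drug-and-alcohol testing 280 days ago vs limit 270 → not met
6. condition 'crosses state lines' holds; cargo securement review 58 days ago vs limit 45 → not met
7. operating authority certificate present → met
8. condition 'operates vehicles over 26,000 lbs' holds; certified hazmat drivers 3 < 5 → not met
9. brake system inspection 53 days ago vs limit 60 → met
10. vehicle safety inspection 474 days ago vs limit 365 → not met
Not met: 6 of 10

6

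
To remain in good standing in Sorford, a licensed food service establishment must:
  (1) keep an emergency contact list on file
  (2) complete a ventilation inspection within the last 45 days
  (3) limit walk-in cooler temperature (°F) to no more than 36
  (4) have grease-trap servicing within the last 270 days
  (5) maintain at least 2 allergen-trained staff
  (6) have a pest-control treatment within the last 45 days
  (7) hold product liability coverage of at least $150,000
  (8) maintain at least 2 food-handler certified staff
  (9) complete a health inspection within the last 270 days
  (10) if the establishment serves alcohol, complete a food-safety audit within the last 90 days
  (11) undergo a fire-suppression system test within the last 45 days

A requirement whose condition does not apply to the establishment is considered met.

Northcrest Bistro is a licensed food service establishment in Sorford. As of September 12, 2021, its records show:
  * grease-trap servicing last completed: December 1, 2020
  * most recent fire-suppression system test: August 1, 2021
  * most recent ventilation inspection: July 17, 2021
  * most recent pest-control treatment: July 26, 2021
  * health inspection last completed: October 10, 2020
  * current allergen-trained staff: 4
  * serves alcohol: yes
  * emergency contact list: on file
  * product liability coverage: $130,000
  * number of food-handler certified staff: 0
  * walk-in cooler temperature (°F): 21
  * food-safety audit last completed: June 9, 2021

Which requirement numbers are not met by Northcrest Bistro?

1. emergency contact list present → met
2. ventilation inspection 57 days ago vs limit 45 → not met
3. walk-in cooler temperature (°F) 21 ≤ 36 → met
4. grease-trap servicing 285 days ago vs limit 270 → not met
5. allergen-trained staff 4 ≥ 2 → met
6. pest-control treatment 48 days ago vs limit 45 → not met
7. product liability coverage $130,000 < $150,000 → not met
8. food-handler certified staff 0 < 2 → not met
9. health inspection 337 days ago vs limit 270 → not met
10. condition 'serves alcohol' holds; food-safety audit 95 days ago vs limit 90 → not met
11. fire-suppression system test 42 days ago vs limit 45 → met
Not met: 2, 4, 6, 7, 8, 9, 10

2, 4, 6, 7, 8, 9, 10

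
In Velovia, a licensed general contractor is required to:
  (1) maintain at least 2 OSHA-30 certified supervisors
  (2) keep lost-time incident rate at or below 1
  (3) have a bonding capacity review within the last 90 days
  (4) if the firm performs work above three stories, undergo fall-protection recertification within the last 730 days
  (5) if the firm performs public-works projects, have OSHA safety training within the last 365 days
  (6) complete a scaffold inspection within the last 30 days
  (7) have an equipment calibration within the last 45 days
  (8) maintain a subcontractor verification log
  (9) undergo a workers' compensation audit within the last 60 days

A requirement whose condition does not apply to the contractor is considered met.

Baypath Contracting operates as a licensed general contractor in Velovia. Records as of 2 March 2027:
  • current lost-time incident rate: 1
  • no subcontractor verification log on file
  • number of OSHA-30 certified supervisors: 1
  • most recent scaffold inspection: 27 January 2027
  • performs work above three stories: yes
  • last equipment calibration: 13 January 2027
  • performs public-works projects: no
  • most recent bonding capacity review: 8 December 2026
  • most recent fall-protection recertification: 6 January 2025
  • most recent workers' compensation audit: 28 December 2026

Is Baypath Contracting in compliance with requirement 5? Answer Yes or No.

5. condition 'performs public-works projects' does not hold → requirement n/a → met

Yes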